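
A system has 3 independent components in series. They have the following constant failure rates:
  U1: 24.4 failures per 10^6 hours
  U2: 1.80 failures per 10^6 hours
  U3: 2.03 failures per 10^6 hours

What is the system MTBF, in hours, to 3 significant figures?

Series of exponential components: λ_sys = Σ λ_i
λ_sys = 0.0000244 + 0.00000180 + 0.00000203 = 2.8230e-05 /h
MTBF = 1 / λ_sys = 35400 h

35400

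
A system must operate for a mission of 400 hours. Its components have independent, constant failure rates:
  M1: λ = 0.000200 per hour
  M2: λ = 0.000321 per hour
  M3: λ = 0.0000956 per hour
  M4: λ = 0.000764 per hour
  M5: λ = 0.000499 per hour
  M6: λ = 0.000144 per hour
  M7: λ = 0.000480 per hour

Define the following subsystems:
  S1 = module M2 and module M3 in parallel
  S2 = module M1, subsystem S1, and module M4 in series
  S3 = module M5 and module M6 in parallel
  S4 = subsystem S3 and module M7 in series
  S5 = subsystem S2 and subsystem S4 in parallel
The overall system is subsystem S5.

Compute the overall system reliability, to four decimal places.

0.9409

R(M1) = exp(−0.000200 × 400) = 0.923116
R(M2) = exp(−0.000321 × 400) = 0.879502
R(M3) = exp(−0.0000956 × 400) = 0.962482
R(M4) = exp(−0.000764 × 400) = 0.736681
R(M5) = exp(−0.000499 × 400) = 0.819058
R(M6) = exp(−0.000144 × 400) = 0.944027
R(M7) = exp(−0.000480 × 400) = 0.825307
Parallel (M2 and M3): 1 − (1 − 0.879502)(1 − 0.962482) = 0.995479
Series (M1, [0.995479], and M4): 0.923116 × 0.995479 × 0.736681 = 0.676968
Parallel (M5 and M6): 1 − (1 − 0.819058)(1 − 0.944027) = 0.989872
Series ([0.989872] and M7): 0.989872 × 0.825307 = 0.816948
Parallel ([0.676968] and [0.816948]): 1 − (1 − 0.676968)(1 − 0.816948) = 0.9409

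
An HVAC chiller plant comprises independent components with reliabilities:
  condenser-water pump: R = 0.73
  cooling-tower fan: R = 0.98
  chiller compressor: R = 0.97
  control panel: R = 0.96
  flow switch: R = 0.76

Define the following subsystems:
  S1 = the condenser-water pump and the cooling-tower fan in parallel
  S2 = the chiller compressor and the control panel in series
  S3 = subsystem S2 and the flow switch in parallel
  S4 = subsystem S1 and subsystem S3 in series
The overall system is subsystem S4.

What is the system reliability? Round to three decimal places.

Parallel (condenser-water pump and cooling-tower fan): 1 − (1 − 0.73000)(1 − 0.98000) = 0.99460
Series (chiller compressor and control panel): 0.97000 × 0.96000 = 0.93120
Parallel ([0.93120] and flow switch): 1 − (1 − 0.93120)(1 − 0.76000) = 0.98349
Series ([0.99460] and [0.98349]): 0.99460 × 0.98349 = 0.978

0.978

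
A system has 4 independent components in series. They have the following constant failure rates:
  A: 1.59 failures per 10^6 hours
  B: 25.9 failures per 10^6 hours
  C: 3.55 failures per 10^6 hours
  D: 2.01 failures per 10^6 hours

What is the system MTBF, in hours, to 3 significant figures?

Series of exponential components: λ_sys = Σ λ_i
λ_sys = 0.00000159 + 0.0000259 + 0.00000355 + 0.00000201 = 3.3050e-05 /h
MTBF = 1 / λ_sys = 30300 h

30300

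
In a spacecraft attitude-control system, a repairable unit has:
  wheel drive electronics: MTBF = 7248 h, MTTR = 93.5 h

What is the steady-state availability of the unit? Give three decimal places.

0.987

A(wheel drive electronics) = MTBF/(MTBF+MTTR) = 7248/(7248+93.5) = 0.987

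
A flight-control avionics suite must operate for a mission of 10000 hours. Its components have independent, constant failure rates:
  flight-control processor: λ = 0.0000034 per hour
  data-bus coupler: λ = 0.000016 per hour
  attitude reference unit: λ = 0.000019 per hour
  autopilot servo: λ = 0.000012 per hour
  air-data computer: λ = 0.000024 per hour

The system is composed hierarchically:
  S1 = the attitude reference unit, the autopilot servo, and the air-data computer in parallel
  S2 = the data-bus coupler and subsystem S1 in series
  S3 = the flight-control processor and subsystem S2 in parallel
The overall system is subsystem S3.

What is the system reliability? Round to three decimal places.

R(flight-control processor) = exp(−0.0000034 × 10000) = 0.96657
R(data-bus coupler) = exp(−0.000016 × 10000) = 0.85214
R(attitude reference unit) = exp(−0.000019 × 10000) = 0.82696
R(autopilot servo) = exp(−0.000012 × 10000) = 0.88692
R(air-data computer) = exp(−0.000024 × 10000) = 0.78663
Parallel (attitude reference unit, autopilot servo, and air-data computer): 1 − (1 − 0.82696)(1 − 0.88692)(1 − 0.78663) = 0.99582
Series (data-bus coupler and [0.99582]): 0.85214 × 0.99582 = 0.84858
Parallel (flight-control processor and [0.84858]): 1 − (1 − 0.96657)(1 − 0.84858) = 0.995

0.995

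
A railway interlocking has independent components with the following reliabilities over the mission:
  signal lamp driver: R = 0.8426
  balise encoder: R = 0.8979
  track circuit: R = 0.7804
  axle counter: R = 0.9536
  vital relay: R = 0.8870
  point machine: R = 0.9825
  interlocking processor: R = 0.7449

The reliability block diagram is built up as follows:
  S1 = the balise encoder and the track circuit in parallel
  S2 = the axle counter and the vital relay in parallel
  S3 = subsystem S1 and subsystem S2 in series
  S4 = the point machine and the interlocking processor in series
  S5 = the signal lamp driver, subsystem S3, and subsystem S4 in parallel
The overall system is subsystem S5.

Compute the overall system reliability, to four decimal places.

Parallel (balise encoder and track circuit): 1 − (1 − 0.897900)(1 − 0.780400) = 0.977579
Parallel (axle counter and vital relay): 1 − (1 − 0.953600)(1 − 0.887000) = 0.994757
Series ([0.977579] and [0.994757]): 0.977579 × 0.994757 = 0.972454
Series (point machine and interlocking processor): 0.982500 × 0.744900 = 0.731864
Parallel (signal lamp driver, [0.972454], and [0.731864]): 1 − (1 − 0.842600)(1 − 0.972454)(1 − 0.731864) = 0.9988

0.9988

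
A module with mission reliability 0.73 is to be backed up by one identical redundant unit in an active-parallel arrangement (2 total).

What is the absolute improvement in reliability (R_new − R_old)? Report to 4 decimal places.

0.1971

R_before = 0.73
R_after = 1 − (1 − 0.73)^2 = 0.9271
ΔR = 0.9271 − 0.73 = 0.1971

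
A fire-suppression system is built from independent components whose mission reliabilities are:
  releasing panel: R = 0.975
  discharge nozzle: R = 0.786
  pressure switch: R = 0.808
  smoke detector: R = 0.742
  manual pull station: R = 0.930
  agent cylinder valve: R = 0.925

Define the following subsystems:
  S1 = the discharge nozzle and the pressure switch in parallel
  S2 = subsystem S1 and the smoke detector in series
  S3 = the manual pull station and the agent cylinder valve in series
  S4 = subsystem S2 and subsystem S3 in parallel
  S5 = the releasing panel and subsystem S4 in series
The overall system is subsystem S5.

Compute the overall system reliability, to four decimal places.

0.9357

Parallel (discharge nozzle and pressure switch): 1 − (1 − 0.786000)(1 − 0.808000) = 0.958912
Series ([0.958912] and smoke detector): 0.958912 × 0.742000 = 0.711513
Series (manual pull station and agent cylinder valve): 0.930000 × 0.925000 = 0.860250
Parallel ([0.711513] and [0.860250]): 1 − (1 − 0.711513)(1 − 0.860250) = 0.959684
Series (releasing panel and [0.959684]): 0.975000 × 0.959684 = 0.9357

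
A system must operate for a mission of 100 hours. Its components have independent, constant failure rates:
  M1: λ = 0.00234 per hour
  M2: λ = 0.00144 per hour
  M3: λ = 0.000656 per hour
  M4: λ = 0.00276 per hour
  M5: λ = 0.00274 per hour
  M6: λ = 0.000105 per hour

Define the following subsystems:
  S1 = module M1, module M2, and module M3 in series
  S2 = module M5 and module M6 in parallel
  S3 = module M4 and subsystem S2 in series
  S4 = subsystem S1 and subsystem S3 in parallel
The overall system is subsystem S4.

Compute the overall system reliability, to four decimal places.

0.9129

R(M1) = exp(−0.00234 × 100) = 0.791362
R(M2) = exp(−0.00144 × 100) = 0.865888
R(M3) = exp(−0.000656 × 100) = 0.936505
R(M4) = exp(−0.00276 × 100) = 0.758813
R(M5) = exp(−0.00274 × 100) = 0.760332
R(M6) = exp(−0.000105 × 100) = 0.989555
Series (M1, M2, and M3): 0.791362 × 0.865888 × 0.936505 = 0.641722
Parallel (M5 and M6): 1 − (1 − 0.760332)(1 − 0.989555) = 0.997497
Series (M4 and [0.997497]): 0.758813 × 0.997497 = 0.756914
Parallel ([0.641722] and [0.756914]): 1 − (1 − 0.641722)(1 − 0.756914) = 0.9129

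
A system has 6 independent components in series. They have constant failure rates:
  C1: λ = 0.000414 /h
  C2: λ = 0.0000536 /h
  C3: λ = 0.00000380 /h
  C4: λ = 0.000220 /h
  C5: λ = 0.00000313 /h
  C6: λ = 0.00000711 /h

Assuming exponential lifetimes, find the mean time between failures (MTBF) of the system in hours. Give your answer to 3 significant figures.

1430

Series of exponential components: λ_sys = Σ λ_i
λ_sys = 0.000414 + 0.0000536 + 0.00000380 + 0.000220 + 0.00000313 + 0.00000711 = 7.0164e-04 /h
MTBF = 1 / λ_sys = 1430 h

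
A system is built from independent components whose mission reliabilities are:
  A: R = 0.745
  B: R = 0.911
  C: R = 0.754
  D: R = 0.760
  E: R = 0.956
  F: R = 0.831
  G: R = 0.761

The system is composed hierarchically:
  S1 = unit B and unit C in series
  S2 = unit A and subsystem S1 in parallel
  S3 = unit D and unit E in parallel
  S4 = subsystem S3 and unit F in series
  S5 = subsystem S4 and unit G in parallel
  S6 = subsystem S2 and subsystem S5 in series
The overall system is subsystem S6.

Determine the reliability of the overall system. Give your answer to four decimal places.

0.8811

Series (B and C): 0.911000 × 0.754000 = 0.686894
Parallel (A and [0.686894]): 1 − (1 − 0.745000)(1 − 0.686894) = 0.920158
Parallel (D and E): 1 − (1 − 0.760000)(1 − 0.956000) = 0.989440
Series ([0.989440] and F): 0.989440 × 0.831000 = 0.822225
Parallel ([0.822225] and G): 1 − (1 − 0.822225)(1 − 0.761000) = 0.957512
Series ([0.920158] and [0.957512]): 0.920158 × 0.957512 = 0.8811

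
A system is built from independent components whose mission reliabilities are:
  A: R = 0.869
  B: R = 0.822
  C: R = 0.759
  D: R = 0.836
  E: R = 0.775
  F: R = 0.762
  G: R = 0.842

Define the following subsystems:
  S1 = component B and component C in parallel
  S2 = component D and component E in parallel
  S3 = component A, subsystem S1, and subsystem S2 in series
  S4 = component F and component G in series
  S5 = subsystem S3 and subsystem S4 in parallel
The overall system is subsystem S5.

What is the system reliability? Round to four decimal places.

Parallel (B and C): 1 − (1 − 0.822000)(1 − 0.759000) = 0.957102
Parallel (D and E): 1 − (1 − 0.836000)(1 − 0.775000) = 0.963100
Series (A, [0.957102], and [0.963100]): 0.869000 × 0.957102 × 0.963100 = 0.801031
Series (F and G): 0.762000 × 0.842000 = 0.641604
Parallel ([0.801031] and [0.641604]): 1 − (1 − 0.801031)(1 − 0.641604) = 0.9287

0.9287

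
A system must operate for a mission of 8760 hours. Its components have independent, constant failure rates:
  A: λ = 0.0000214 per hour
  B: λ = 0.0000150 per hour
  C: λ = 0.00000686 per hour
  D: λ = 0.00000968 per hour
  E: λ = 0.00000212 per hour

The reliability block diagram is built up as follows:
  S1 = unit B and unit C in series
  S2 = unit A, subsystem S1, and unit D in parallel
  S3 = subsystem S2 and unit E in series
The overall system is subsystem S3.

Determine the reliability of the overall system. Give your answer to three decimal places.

0.979

R(A) = exp(−0.0000214 × 8760) = 0.82906
R(B) = exp(−0.0000150 × 8760) = 0.87687
R(C) = exp(−0.00000686 × 8760) = 0.94168
R(D) = exp(−0.00000968 × 8760) = 0.91870
R(E) = exp(−0.00000212 × 8760) = 0.98160
Series (B and C): 0.87687 × 0.94168 = 0.82573
Parallel (A, [0.82573], and D): 1 − (1 − 0.82906)(1 − 0.82573)(1 − 0.91870) = 0.99758
Series ([0.99758] and E): 0.99758 × 0.98160 = 0.979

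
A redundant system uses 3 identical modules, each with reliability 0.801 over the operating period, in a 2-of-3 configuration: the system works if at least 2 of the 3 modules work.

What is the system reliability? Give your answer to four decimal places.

R = Σ_{i=2}^{3} C(3,i) p^i (1−p)^{3−i} with p = 0.801
C(3,2)·0.801^2·0.199^1 = 0.383036
C(3,3)·0.801^3·0.199^0 = 0.513922
Sum = 0.8970

0.8970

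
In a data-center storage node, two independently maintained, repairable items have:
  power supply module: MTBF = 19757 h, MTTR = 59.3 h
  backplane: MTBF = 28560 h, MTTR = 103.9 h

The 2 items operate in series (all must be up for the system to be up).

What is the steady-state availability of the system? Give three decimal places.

A(power supply module) = MTBF/(MTBF+MTTR) = 19757/(19757+59.3) = 0.997008
A(backplane) = MTBF/(MTBF+MTTR) = 28560/(28560+103.9) = 0.996375
Series availability: 0.997008 × 0.996375 = 0.993

0.993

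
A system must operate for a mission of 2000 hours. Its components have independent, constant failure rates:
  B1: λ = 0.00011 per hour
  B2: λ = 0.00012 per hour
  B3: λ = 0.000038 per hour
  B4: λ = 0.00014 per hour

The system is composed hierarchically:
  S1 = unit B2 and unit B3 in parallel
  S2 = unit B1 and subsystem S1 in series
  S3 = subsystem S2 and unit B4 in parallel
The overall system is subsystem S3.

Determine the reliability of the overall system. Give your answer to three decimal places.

0.949

R(B1) = exp(−0.00011 × 2000) = 0.80252
R(B2) = exp(−0.00012 × 2000) = 0.78663
R(B3) = exp(−0.000038 × 2000) = 0.92682
R(B4) = exp(−0.00014 × 2000) = 0.75578
Parallel (B2 and B3): 1 − (1 − 0.78663)(1 − 0.92682) = 0.98439
Series (B1 and [0.98439]): 0.80252 × 0.98439 = 0.78999
Parallel ([0.78999] and B4): 1 − (1 − 0.78999)(1 − 0.75578) = 0.949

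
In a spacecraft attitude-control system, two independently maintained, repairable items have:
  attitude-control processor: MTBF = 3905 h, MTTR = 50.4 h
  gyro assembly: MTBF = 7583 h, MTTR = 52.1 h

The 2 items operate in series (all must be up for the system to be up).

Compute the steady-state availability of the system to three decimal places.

A(attitude-control processor) = MTBF/(MTBF+MTTR) = 3905/(3905+50.4) = 0.987258
A(gyro assembly) = MTBF/(MTBF+MTTR) = 7583/(7583+52.1) = 0.993176
Series availability: 0.987258 × 0.993176 = 0.981

0.981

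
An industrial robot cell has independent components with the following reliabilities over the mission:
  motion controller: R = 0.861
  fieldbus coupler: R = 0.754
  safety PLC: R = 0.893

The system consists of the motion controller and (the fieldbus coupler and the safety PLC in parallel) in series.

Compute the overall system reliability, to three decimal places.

Parallel (fieldbus coupler and safety PLC): 1 − (1 − 0.75400)(1 − 0.89300) = 0.97368
Series (motion controller and [0.97368]): 0.86100 × 0.97368 = 0.838

0.838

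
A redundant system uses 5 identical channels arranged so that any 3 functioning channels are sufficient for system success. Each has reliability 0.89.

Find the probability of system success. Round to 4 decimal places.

0.9888

R = Σ_{i=3}^{5} C(5,i) p^i (1−p)^{5−i} with p = 0.89
C(5,3)·0.89^3·0.11^2 = 0.085301
C(5,4)·0.89^4·0.11^1 = 0.345082
C(5,5)·0.89^5·0.11^0 = 0.558406
Sum = 0.9888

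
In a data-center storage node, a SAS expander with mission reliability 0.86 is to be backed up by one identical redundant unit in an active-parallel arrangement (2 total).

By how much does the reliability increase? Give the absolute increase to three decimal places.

0.120

R_before = 0.86
R_after = 1 − (1 − 0.86)^2 = 0.980
ΔR = 0.980 − 0.86 = 0.120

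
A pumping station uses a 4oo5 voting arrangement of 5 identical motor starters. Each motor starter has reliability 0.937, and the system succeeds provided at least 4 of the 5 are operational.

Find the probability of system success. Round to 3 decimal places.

0.965

R = Σ_{i=4}^{5} C(5,i) p^i (1−p)^{5−i} with p = 0.937
C(5,4)·0.937^4·0.063^1 = 0.24281
C(5,5)·0.937^5·0.063^0 = 0.72227
Sum = 0.965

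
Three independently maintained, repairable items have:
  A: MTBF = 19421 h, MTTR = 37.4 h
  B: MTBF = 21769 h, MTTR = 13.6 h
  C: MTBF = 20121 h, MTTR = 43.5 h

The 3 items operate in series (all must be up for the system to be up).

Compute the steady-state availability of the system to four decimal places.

0.9953

A(A) = MTBF/(MTBF+MTTR) = 19421/(19421+37.4) = 0.998078
A(B) = MTBF/(MTBF+MTTR) = 21769/(21769+13.6) = 0.999376
A(C) = MTBF/(MTBF+MTTR) = 20121/(20121+43.5) = 0.997843
Series availability: 0.998078 × 0.999376 × 0.997843 = 0.9953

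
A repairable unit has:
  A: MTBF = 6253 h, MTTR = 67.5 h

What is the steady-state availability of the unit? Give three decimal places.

A(A) = MTBF/(MTBF+MTTR) = 6253/(6253+67.5) = 0.989

0.989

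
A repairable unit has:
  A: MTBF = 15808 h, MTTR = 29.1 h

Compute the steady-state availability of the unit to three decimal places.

0.998

A(A) = MTBF/(MTBF+MTTR) = 15808/(15808+29.1) = 0.998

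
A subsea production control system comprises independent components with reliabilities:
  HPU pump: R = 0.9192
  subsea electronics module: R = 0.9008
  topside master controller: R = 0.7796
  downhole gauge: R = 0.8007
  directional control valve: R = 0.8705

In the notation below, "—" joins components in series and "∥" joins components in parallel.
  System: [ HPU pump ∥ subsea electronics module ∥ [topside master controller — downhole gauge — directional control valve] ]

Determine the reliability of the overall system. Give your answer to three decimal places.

0.996

Series (topside master controller, downhole gauge, and directional control valve): 0.77960 × 0.80070 × 0.87050 = 0.54339
Parallel (HPU pump, subsea electronics module, and [0.54339]): 1 − (1 − 0.91920)(1 − 0.90080)(1 − 0.54339) = 0.996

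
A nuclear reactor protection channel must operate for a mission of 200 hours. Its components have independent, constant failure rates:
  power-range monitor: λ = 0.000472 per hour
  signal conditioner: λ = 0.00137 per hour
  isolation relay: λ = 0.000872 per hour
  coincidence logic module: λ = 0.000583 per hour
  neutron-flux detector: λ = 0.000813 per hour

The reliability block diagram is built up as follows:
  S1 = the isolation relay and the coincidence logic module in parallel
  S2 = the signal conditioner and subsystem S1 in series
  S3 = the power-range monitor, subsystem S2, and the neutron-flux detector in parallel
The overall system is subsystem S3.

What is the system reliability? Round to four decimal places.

R(power-range monitor) = exp(−0.000472 × 200) = 0.909919
R(signal conditioner) = exp(−0.00137 × 200) = 0.760332
R(isolation relay) = exp(−0.000872 × 200) = 0.839961
R(coincidence logic module) = exp(−0.000583 × 200) = 0.889941
R(neutron-flux detector) = exp(−0.000813 × 200) = 0.849931
Parallel (isolation relay and coincidence logic module): 1 − (1 − 0.839961)(1 − 0.889941) = 0.982386
Series (signal conditioner and [0.982386]): 0.760332 × 0.982386 = 0.746940
Parallel (power-range monitor, [0.746940], and neutron-flux detector): 1 − (1 − 0.909919)(1 − 0.746940)(1 − 0.849931) = 0.9966

0.9966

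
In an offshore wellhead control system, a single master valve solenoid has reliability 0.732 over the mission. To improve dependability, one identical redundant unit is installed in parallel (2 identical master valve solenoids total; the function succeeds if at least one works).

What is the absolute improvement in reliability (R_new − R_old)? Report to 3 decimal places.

0.196

R_before = 0.732
R_after = 1 − (1 − 0.732)^2 = 0.928
ΔR = 0.928 − 0.732 = 0.196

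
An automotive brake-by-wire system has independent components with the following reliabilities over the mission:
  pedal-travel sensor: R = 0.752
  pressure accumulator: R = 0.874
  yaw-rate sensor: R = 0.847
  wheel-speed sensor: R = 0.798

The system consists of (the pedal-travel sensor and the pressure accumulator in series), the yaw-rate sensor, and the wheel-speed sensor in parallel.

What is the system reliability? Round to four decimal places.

0.9894

Series (pedal-travel sensor and pressure accumulator): 0.752000 × 0.874000 = 0.657248
Parallel ([0.657248], yaw-rate sensor, and wheel-speed sensor): 1 − (1 − 0.657248)(1 − 0.847000)(1 − 0.798000) = 0.9894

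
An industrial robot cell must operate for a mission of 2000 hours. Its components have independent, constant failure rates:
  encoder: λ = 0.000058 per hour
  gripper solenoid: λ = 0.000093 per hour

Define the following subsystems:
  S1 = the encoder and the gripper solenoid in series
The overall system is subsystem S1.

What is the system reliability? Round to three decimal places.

R(encoder) = exp(−0.000058 × 2000) = 0.89048
R(gripper solenoid) = exp(−0.000093 × 2000) = 0.83027
Series (encoder and gripper solenoid): 0.89048 × 0.83027 = 0.739

0.739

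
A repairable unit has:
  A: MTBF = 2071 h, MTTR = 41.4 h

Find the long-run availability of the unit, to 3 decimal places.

A(A) = MTBF/(MTBF+MTTR) = 2071/(2071+41.4) = 0.980

0.980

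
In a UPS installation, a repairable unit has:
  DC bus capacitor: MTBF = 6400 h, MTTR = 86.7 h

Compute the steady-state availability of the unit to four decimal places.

0.9866

A(DC bus capacitor) = MTBF/(MTBF+MTTR) = 6400/(6400+86.7) = 0.9866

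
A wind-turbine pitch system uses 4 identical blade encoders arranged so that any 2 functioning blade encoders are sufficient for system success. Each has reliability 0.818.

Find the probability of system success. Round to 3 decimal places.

0.979

R = Σ_{i=2}^{4} C(4,i) p^i (1−p)^{4−i} with p = 0.818
C(4,2)·0.818^2·0.182^2 = 0.13298
C(4,3)·0.818^3·0.182^1 = 0.39847
C(4,4)·0.818^4·0.182^0 = 0.44773
Sum = 0.979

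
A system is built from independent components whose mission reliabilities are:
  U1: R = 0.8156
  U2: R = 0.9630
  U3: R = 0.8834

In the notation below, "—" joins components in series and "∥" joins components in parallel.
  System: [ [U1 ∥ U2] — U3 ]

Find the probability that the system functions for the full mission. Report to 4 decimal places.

0.8774

Parallel (U1 and U2): 1 − (1 − 0.815600)(1 − 0.963000) = 0.993177
Series ([0.993177] and U3): 0.993177 × 0.883400 = 0.8774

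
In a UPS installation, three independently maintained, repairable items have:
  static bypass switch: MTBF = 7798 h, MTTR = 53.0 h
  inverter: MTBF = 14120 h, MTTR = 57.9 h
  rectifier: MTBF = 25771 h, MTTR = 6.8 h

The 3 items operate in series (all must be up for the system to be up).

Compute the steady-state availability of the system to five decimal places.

A(static bypass switch) = MTBF/(MTBF+MTTR) = 7798/(7798+53.0) = 0.993249
A(inverter) = MTBF/(MTBF+MTTR) = 14120/(14120+57.9) = 0.995916
A(rectifier) = MTBF/(MTBF+MTTR) = 25771/(25771+6.8) = 0.999736
Series availability: 0.993249 × 0.995916 × 0.999736 = 0.98893

0.98893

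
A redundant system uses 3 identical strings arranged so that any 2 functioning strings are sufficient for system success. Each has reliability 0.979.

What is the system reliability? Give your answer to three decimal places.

0.999

R = Σ_{i=2}^{3} C(3,i) p^i (1−p)^{3−i} with p = 0.979
C(3,2)·0.979^2·0.021^1 = 0.06038
C(3,3)·0.979^3·0.021^0 = 0.93831
Sum = 0.999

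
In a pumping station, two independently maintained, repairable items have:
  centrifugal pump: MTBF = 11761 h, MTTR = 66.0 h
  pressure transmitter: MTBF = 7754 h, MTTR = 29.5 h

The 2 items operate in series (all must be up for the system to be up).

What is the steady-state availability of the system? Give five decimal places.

A(centrifugal pump) = MTBF/(MTBF+MTTR) = 11761/(11761+66.0) = 0.994420
A(pressure transmitter) = MTBF/(MTBF+MTTR) = 7754/(7754+29.5) = 0.996210
Series availability: 0.994420 × 0.996210 = 0.99065

0.99065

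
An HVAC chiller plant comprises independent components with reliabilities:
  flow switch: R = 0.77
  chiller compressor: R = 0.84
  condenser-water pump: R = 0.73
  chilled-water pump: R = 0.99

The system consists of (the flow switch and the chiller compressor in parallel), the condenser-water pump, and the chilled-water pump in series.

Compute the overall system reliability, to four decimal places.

Parallel (flow switch and chiller compressor): 1 − (1 − 0.770000)(1 − 0.840000) = 0.963200
Series ([0.963200], condenser-water pump, and chilled-water pump): 0.963200 × 0.730000 × 0.990000 = 0.6961

0.6961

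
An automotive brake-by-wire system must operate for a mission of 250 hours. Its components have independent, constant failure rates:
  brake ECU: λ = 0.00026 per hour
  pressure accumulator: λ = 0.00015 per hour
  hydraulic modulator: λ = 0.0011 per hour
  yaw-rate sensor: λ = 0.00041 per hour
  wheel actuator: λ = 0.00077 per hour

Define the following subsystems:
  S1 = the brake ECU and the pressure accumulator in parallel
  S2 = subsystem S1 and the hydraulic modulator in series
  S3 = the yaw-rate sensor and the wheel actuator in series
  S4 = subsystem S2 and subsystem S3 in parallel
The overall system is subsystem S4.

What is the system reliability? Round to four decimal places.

0.9381

R(brake ECU) = exp(−0.00026 × 250) = 0.937067
R(pressure accumulator) = exp(−0.00015 × 250) = 0.963194
R(hydraulic modulator) = exp(−0.0011 × 250) = 0.759572
R(yaw-rate sensor) = exp(−0.00041 × 250) = 0.902578
R(wheel actuator) = exp(−0.00077 × 250) = 0.824894
Parallel (brake ECU and pressure accumulator): 1 − (1 − 0.937067)(1 − 0.963194) = 0.997684
Series ([0.997684] and hydraulic modulator): 0.997684 × 0.759572 = 0.757813
Series (yaw-rate sensor and wheel actuator): 0.902578 × 0.824894 = 0.744531
Parallel ([0.757813] and [0.744531]): 1 − (1 − 0.757813)(1 − 0.744531) = 0.9381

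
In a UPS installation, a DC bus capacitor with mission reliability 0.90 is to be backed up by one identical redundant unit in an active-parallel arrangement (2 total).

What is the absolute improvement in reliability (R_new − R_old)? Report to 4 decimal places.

0.0900

R_before = 0.90
R_after = 1 − (1 − 0.90)^2 = 0.9900
ΔR = 0.9900 − 0.90 = 0.0900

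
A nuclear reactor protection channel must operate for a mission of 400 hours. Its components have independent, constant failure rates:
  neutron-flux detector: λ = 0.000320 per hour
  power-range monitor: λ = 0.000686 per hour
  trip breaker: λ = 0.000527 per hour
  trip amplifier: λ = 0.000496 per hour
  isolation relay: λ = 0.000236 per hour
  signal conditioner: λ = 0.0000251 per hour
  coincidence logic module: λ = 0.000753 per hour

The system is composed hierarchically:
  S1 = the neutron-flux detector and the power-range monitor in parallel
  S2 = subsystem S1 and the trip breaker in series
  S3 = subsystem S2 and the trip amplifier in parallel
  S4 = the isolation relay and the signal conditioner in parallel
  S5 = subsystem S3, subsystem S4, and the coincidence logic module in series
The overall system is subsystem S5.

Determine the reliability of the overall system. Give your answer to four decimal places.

0.7109

R(neutron-flux detector) = exp(−0.000320 × 400) = 0.879853
R(power-range monitor) = exp(−0.000686 × 400) = 0.760028
R(trip breaker) = exp(−0.000527 × 400) = 0.809936
R(trip amplifier) = exp(−0.000496 × 400) = 0.820042
R(isolation relay) = exp(−0.000236 × 400) = 0.909919
R(signal conditioner) = exp(−0.0000251 × 400) = 0.990010
R(coincidence logic module) = exp(−0.000753 × 400) = 0.739930
Parallel (neutron-flux detector and power-range monitor): 1 − (1 − 0.879853)(1 − 0.760028) = 0.971168
Series ([0.971168] and trip breaker): 0.971168 × 0.809936 = 0.786584
Parallel ([0.786584] and trip amplifier): 1 − (1 − 0.786584)(1 − 0.820042) = 0.961594
Parallel (isolation relay and signal conditioner): 1 − (1 − 0.909919)(1 − 0.990010) = 0.999100
Series ([0.961594], [0.999100], and coincidence logic module): 0.961594 × 0.999100 × 0.739930 = 0.7109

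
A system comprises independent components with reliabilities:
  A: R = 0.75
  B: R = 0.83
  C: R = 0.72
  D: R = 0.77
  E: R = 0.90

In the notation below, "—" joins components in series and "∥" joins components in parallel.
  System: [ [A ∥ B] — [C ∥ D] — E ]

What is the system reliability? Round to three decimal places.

0.806

Parallel (A and B): 1 − (1 − 0.75000)(1 − 0.83000) = 0.95750
Parallel (C and D): 1 − (1 − 0.72000)(1 − 0.77000) = 0.93560
Series ([0.95750], [0.93560], and E): 0.95750 × 0.93560 × 0.90000 = 0.806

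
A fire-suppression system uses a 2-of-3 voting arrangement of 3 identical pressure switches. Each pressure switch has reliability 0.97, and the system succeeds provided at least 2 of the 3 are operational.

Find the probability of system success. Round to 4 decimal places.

0.9974

R = Σ_{i=2}^{3} C(3,i) p^i (1−p)^{3−i} with p = 0.97
C(3,2)·0.97^2·0.03^1 = 0.084681
C(3,3)·0.97^3·0.03^0 = 0.912673
Sum = 0.9974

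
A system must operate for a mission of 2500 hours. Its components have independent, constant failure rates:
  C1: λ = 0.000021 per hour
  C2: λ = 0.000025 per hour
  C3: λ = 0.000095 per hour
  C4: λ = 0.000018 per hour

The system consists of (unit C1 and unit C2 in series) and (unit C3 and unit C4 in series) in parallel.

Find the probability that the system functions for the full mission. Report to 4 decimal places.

R(C1) = exp(−0.000021 × 2500) = 0.948854
R(C2) = exp(−0.000025 × 2500) = 0.939413
R(C3) = exp(−0.000095 × 2500) = 0.788597
R(C4) = exp(−0.000018 × 2500) = 0.955997
Series (C1 and C2): 0.948854 × 0.939413 = 0.891366
Series (C3 and C4): 0.788597 × 0.955997 = 0.753896
Parallel ([0.891366] and [0.753896]): 1 − (1 − 0.891366)(1 − 0.753896) = 0.9733

0.9733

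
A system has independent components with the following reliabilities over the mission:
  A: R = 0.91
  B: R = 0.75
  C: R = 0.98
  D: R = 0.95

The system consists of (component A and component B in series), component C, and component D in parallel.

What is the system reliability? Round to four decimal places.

0.9997

Series (A and B): 0.910000 × 0.750000 = 0.682500
Parallel ([0.682500], C, and D): 1 − (1 − 0.682500)(1 − 0.980000)(1 − 0.950000) = 0.9997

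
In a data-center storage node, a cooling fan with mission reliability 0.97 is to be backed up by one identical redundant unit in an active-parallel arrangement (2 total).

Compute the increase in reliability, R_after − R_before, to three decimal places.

0.029

R_before = 0.97
R_after = 1 − (1 − 0.97)^2 = 0.999
ΔR = 0.999 − 0.97 = 0.029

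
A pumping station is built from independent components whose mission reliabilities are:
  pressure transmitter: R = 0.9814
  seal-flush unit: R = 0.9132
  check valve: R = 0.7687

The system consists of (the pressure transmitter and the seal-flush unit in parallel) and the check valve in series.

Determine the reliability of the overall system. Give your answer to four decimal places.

Parallel (pressure transmitter and seal-flush unit): 1 − (1 − 0.981400)(1 − 0.913200) = 0.998386
Series ([0.998386] and check valve): 0.998386 × 0.768700 = 0.7675

0.7675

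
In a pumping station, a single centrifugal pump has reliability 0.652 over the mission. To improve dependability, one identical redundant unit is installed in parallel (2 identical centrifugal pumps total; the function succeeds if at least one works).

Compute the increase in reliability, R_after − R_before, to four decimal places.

0.2269

R_before = 0.652
R_after = 1 − (1 − 0.652)^2 = 0.8789
ΔR = 0.8789 − 0.652 = 0.2269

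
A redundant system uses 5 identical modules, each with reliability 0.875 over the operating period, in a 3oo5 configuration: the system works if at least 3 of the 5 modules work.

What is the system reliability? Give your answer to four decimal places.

0.9839

R = Σ_{i=3}^{5} C(5,i) p^i (1−p)^{5−i} with p = 0.875
C(5,3)·0.875^3·0.125^2 = 0.104675
C(5,4)·0.875^4·0.125^1 = 0.366364
C(5,5)·0.875^5·0.125^0 = 0.512909
Sum = 0.9839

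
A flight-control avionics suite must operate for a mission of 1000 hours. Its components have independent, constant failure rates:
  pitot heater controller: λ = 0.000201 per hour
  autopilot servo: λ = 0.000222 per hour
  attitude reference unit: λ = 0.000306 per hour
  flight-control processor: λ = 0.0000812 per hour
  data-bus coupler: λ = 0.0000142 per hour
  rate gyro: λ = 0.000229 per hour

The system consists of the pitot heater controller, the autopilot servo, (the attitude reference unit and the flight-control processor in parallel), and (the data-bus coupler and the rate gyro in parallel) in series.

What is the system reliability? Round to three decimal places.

R(pitot heater controller) = exp(−0.000201 × 1000) = 0.81791
R(autopilot servo) = exp(−0.000222 × 1000) = 0.80092
R(attitude reference unit) = exp(−0.000306 × 1000) = 0.73639
R(flight-control processor) = exp(−0.0000812 × 1000) = 0.92201
R(data-bus coupler) = exp(−0.0000142 × 1000) = 0.98590
R(rate gyro) = exp(−0.000229 × 1000) = 0.79533
Parallel (attitude reference unit and flight-control processor): 1 − (1 − 0.73639)(1 − 0.92201) = 0.97944
Parallel (data-bus coupler and rate gyro): 1 − (1 − 0.98590)(1 − 0.79533) = 0.99711
Series (pitot heater controller, autopilot servo, [0.97944], and [0.99711]): 0.81791 × 0.80092 × 0.97944 × 0.99711 = 0.640

0.640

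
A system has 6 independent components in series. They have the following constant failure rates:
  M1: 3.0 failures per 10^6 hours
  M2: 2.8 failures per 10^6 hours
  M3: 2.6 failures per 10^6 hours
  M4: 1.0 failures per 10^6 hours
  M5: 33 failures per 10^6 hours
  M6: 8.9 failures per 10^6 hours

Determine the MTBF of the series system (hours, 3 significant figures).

Series of exponential components: λ_sys = Σ λ_i
λ_sys = 0.0000030 + 0.0000028 + 0.0000026 + 0.0000010 + 0.000033 + 0.0000089 = 5.1300e-05 /h
MTBF = 1 / λ_sys = 19500 h

19500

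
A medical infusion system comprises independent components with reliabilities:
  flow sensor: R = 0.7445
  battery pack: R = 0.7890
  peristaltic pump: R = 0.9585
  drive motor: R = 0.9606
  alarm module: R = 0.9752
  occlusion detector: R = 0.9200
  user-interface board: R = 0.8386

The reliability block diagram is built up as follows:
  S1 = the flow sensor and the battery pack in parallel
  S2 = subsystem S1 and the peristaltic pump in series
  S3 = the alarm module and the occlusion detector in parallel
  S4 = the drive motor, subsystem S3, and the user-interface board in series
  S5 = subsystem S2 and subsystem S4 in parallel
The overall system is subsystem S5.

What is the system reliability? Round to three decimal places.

0.982

Parallel (flow sensor and battery pack): 1 − (1 − 0.74450)(1 − 0.78900) = 0.94609
Series ([0.94609] and peristaltic pump): 0.94609 × 0.95850 = 0.90683
Parallel (alarm module and occlusion detector): 1 − (1 − 0.97520)(1 − 0.92000) = 0.99802
Series (drive motor, [0.99802], and user-interface board): 0.96060 × 0.99802 × 0.83860 = 0.80396
Parallel ([0.90683] and [0.80396]): 1 − (1 − 0.90683)(1 − 0.80396) = 0.982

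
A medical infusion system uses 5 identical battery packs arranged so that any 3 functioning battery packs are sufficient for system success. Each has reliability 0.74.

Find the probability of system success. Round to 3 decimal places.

0.886

R = Σ_{i=3}^{5} C(5,i) p^i (1−p)^{5−i} with p = 0.74
C(5,3)·0.74^3·0.26^2 = 0.27393
C(5,4)·0.74^4·0.26^1 = 0.38983
C(5,5)·0.74^5·0.26^0 = 0.22190
Sum = 0.886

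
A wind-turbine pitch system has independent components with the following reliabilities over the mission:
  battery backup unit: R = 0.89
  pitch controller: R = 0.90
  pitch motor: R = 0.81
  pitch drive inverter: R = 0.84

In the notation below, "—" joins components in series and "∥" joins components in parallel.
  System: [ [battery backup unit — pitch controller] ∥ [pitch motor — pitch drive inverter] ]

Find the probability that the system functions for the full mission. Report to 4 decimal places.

Series (battery backup unit and pitch controller): 0.890000 × 0.900000 = 0.801000
Series (pitch motor and pitch drive inverter): 0.810000 × 0.840000 = 0.680400
Parallel ([0.801000] and [0.680400]): 1 − (1 − 0.801000)(1 − 0.680400) = 0.9364

0.9364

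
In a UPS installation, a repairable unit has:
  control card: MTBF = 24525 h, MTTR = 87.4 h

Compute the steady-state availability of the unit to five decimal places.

0.99645

A(control card) = MTBF/(MTBF+MTTR) = 24525/(24525+87.4) = 0.99645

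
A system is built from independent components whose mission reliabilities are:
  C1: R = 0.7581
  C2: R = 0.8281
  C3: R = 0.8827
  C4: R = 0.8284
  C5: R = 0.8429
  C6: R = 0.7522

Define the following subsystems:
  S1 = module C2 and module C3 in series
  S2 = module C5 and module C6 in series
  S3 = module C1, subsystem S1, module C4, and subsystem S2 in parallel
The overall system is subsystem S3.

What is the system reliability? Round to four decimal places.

Series (C2 and C3): 0.828100 × 0.882700 = 0.730964
Series (C5 and C6): 0.842900 × 0.752200 = 0.634029
Parallel (C1, [0.730964], C4, and [0.634029]): 1 − (1 − 0.758100)(1 − 0.730964)(1 − 0.828400)(1 − 0.634029) = 0.9959

0.9959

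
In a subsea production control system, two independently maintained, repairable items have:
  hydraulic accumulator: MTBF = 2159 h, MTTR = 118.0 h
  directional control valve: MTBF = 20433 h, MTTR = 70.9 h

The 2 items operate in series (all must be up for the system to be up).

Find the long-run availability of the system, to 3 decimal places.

A(hydraulic accumulator) = MTBF/(MTBF+MTTR) = 2159/(2159+118.0) = 0.948177
A(directional control valve) = MTBF/(MTBF+MTTR) = 20433/(20433+70.9) = 0.996542
Series availability: 0.948177 × 0.996542 = 0.945

0.945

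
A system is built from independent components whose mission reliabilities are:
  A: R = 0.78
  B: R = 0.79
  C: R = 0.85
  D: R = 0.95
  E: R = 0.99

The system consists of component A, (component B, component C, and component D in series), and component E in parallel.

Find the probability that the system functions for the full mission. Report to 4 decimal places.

Series (B, C, and D): 0.790000 × 0.850000 × 0.950000 = 0.637925
Parallel (A, [0.637925], and E): 1 − (1 − 0.780000)(1 − 0.637925)(1 − 0.990000) = 0.9992

0.9992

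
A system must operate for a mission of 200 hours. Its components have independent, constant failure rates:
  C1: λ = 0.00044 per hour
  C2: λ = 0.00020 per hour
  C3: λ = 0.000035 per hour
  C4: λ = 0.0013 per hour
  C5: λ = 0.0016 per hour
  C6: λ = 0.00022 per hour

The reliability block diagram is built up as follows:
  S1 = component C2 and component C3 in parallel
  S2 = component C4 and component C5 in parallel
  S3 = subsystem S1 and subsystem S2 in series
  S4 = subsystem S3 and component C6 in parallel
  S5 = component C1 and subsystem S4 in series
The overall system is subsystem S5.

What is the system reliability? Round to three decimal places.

R(C1) = exp(−0.00044 × 200) = 0.91576
R(C2) = exp(−0.00020 × 200) = 0.96079
R(C3) = exp(−0.000035 × 200) = 0.99302
R(C4) = exp(−0.0013 × 200) = 0.77105
R(C5) = exp(−0.0016 × 200) = 0.72615
R(C6) = exp(−0.00022 × 200) = 0.95695
Parallel (C2 and C3): 1 − (1 − 0.96079)(1 − 0.99302) = 0.99973
Parallel (C4 and C5): 1 − (1 − 0.77105)(1 − 0.72615) = 0.93730
Series ([0.99973] and [0.93730]): 0.99973 × 0.93730 = 0.93705
Parallel ([0.93705] and C6): 1 − (1 − 0.93705)(1 − 0.95695) = 0.99729
Series (C1 and [0.99729]): 0.91576 × 0.99729 = 0.913

0.913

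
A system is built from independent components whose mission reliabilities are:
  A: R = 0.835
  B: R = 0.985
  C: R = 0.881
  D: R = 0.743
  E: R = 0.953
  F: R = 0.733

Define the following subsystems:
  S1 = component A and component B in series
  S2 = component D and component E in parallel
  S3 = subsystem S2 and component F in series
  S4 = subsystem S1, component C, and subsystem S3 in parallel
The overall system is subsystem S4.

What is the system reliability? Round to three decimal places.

0.994

Series (A and B): 0.83500 × 0.98500 = 0.82248
Parallel (D and E): 1 − (1 − 0.74300)(1 − 0.95300) = 0.98792
Series ([0.98792] and F): 0.98792 × 0.73300 = 0.72415
Parallel ([0.82248], C, and [0.72415]): 1 − (1 − 0.82248)(1 − 0.88100)(1 − 0.72415) = 0.994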